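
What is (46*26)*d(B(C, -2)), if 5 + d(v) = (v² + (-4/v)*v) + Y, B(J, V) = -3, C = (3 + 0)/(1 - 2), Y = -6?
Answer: -7176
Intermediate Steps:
C = -3 (C = 3/(-1) = 3*(-1) = -3)
d(v) = -15 + v² (d(v) = -5 + ((v² + (-4/v)*v) - 6) = -5 + ((v² - 4) - 6) = -5 + ((-4 + v²) - 6) = -5 + (-10 + v²) = -15 + v²)
(46*26)*d(B(C, -2)) = (46*26)*(-15 + (-3)²) = 1196*(-15 + 9) = 1196*(-6) = -7176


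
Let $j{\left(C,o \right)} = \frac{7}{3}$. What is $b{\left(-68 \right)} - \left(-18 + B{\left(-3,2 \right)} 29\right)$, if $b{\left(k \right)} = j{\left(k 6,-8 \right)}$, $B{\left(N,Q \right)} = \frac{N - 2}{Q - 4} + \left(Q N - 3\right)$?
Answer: $\frac{1253}{6} \approx 208.83$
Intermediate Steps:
$j{\left(C,o \right)} = \frac{7}{3}$ ($j{\left(C,o \right)} = 7 \cdot \frac{1}{3} = \frac{7}{3}$)
$B{\left(N,Q \right)} = -3 + N Q + \frac{-2 + N}{-4 + Q}$ ($B{\left(N,Q \right)} = \frac{-2 + N}{-4 + Q} + \left(N Q - 3\right) = \frac{-2 + N}{-4 + Q} + \left(-3 + N Q\right) = -3 + N Q + \frac{-2 + N}{-4 + Q}$)
$b{\left(k \right)} = \frac{7}{3}$
$b{\left(-68 \right)} - \left(-18 + B{\left(-3,2 \right)} 29\right) = \frac{7}{3} - \left(-18 + \frac{10 - 3 - 6 - 3 \cdot 2^{2} - \left(-12\right) 2}{-4 + 2} \cdot 29\right) = \frac{7}{3} - \left(-18 + \frac{10 - 3 - 6 - 12 + 24}{-2} \cdot 29\right) = \frac{7}{3} - \left(-18 + - \frac{10 - 3 - 6 - 12 + 24}{2} \cdot 29\right) = \frac{7}{3} - \left(-18 + \left(- \frac{1}{2}\right) 13 \cdot 29\right) = \frac{7}{3} - \left(-18 - \frac{377}{2}\right) = \frac{7}{3} - - \frac{413}{2} = \frac{7}{3} + \frac{413}{2} = \frac{1253}{6}$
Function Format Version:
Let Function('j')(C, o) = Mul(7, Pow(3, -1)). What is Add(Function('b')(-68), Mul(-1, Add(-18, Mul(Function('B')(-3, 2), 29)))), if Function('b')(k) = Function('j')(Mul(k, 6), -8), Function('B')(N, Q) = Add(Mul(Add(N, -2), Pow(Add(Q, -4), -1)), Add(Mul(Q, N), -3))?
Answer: Rational(1253, 6) ≈ 208.83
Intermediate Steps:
Function('j')(C, o) = Rational(7, 3) (Function('j')(C, o) = Mul(7, Rational(1, 3)) = Rational(7, 3))
Function('B')(N, Q) = Add(-3, Mul(N, Q), Mul(Pow(Add(-4, Q), -1), Add(-2, N))) (Function('B')(N, Q) = Add(Mul(Add(-2, N), Pow(Add(-4, Q), -1)), Add(Mul(N, Q), -3)) = Add(Mul(Pow(Add(-4, Q), -1), Add(-2, N)), Add(-3, Mul(N, Q))) = Add(-3, Mul(N, Q), Mul(Pow(Add(-4, Q), -1), Add(-2, N))))
Function('b')(k) = Rational(7, 3)
Add(Function('b')(-68), Mul(-1, Add(-18, Mul(Function('B')(-3, 2), 29)))) = Add(Rational(7, 3), Mul(-1, Add(-18, Mul(Mul(Pow(Add(-4, 2), -1), Add(10, -3, Mul(-3, 2), Mul(-3, Pow(2, 2)), Mul(-4, -3, 2))), 29)))) = Add(Rational(7, 3), Mul(-1, Add(-18, Mul(Mul(Pow(-2, -1), Add(10, -3, -6, Mul(-3, 4), 24)), 29)))) = Add(Rational(7, 3), Mul(-1, Add(-18, Mul(Mul(Rational(-1, 2), Add(10, -3, -6, -12, 24)), 29)))) = Add(Rational(7, 3), Mul(-1, Add(-18, Mul(Mul(Rational(-1, 2), 13), 29)))) = Add(Rational(7, 3), Mul(-1, Add(-18, Mul(Rational(-13, 2), 29)))) = Add(Rational(7, 3), Mul(-1, Add(-18, Rational(-377, 2)))) = Add(Rational(7, 3), Mul(-1, Rational(-413, 2))) = Add(Rational(7, 3), Rational(413, 2)) = Rational(1253, 6)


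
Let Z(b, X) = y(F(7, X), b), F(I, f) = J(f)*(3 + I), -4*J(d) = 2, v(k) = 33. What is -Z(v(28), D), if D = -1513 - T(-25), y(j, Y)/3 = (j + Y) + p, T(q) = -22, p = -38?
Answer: 30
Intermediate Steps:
J(d) = -½ (J(d) = -¼*2 = -½)
F(I, f) = -3/2 - I/2 (F(I, f) = -(3 + I)/2 = -3/2 - I/2)
y(j, Y) = -114 + 3*Y + 3*j (y(j, Y) = 3*((j + Y) - 38) = 3*((Y + j) - 38) = 3*(-38 + Y + j) = -114 + 3*Y + 3*j)
D = -1491 (D = -1513 - 1*(-22) = -1513 + 22 = -1491)
Z(b, X) = -129 + 3*b (Z(b, X) = -114 + 3*b + 3*(-3/2 - ½*7) = -114 + 3*b + 3*(-3/2 - 7/2) = -114 + 3*b + 3*(-5) = -114 + 3*b - 15 = -129 + 3*b)
-Z(v(28), D) = -(-129 + 3*33) = -(-129 + 99) = -1*(-30) = 30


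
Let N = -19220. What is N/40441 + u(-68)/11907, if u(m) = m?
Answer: -231602528/481530987 ≈ -0.48097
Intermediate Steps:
N/40441 + u(-68)/11907 = -19220/40441 - 68/11907 = -231602528/481530987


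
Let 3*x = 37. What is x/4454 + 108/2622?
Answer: 256685/5839194 ≈ 0.043959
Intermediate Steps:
x = 37/3 (x = (1/3)*37 = 37/3 ≈ 12.333)
x/4454 + 108/2622 = (37/3)/4454 + 108/2622 = (37/3)*(1/4454) + 108*(1/2622) = 37/13362 + 18/437 = 256685/5839194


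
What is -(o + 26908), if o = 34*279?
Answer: -36394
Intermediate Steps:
o = 9486
-(o + 26908) = -(9486 + 26908) = -1*36394 = -36394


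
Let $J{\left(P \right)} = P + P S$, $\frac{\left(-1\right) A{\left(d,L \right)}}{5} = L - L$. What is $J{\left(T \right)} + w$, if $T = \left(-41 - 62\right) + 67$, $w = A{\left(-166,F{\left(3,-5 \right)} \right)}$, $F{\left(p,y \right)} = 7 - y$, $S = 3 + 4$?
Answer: $-288$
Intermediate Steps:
$S = 7$
$A{\left(d,L \right)} = 0$ ($A{\left(d,L \right)} = - 5 \left(L - L\right) = \left(-5\right) 0 = 0$)
$w = 0$
$T = -36$ ($T = -103 + 67 = -36$)
$J{\left(P \right)} = 8 P$ ($J{\left(P \right)} = P + P 7 = P + 7 P = 8 P$)
$J{\left(T \right)} + w = 8 \left(-36\right) + 0 = -288 + 0 = -288$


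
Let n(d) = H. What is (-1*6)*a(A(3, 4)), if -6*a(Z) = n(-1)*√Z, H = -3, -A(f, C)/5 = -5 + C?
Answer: -3*√5 ≈ -6.7082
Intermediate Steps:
A(f, C) = 25 - 5*C (A(f, C) = -5*(-5 + C) = 25 - 5*C)
n(d) = -3
a(Z) = √Z/2 (a(Z) = -(-1)*√Z/2 = √Z/2)
(-1*6)*a(A(3, 4)) = (-1*6)*(√(25 - 5*4)/2) = -3*√(25 - 20) = -3*√5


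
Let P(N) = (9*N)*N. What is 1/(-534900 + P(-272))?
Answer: 1/130956 ≈ 7.6361e-6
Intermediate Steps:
P(N) = 9*N²
1/(-534900 + P(-272)) = 1/(-534900 + 9*(-272)²) = 1/(-534900 + 9*73984) = 1/(-534900 + 665856) = 1/130956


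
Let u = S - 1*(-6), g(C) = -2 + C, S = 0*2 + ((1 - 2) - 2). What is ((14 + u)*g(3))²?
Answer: 289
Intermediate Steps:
S = -3 (S = 0 + (-1 - 2) = 0 - 3 = -3)
u = 3 (u = -3 - 1*(-6) = -3 + 6 = 3)
((14 + u)*g(3))² = ((14 + 3)*(-2 + 3))² = (17*1)² = 17² = 289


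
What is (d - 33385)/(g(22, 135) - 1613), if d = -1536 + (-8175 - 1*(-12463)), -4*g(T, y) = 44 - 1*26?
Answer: 61266/3235 ≈ 18.938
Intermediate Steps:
g(T, y) = -9/2 (g(T, y) = -(44 - 1*26)/4 = -(44 - 26)/4 = -¼*18 = -9/2)
d = 2752 (d = -1536 + (-8175 + 12463) = -1536 + 4288 = 2752)
(d - 33385)/(g(22, 135) - 1613) = (2752 - 33385)/(-9/2 - 1613) = -30633/(-3235/2) = -30633*(-2/3235) = 61266/3235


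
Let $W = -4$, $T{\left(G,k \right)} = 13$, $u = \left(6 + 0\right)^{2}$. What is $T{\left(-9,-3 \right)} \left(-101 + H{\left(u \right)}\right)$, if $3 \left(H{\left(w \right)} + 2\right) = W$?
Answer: $- \frac{4069}{3} \approx -1356.3$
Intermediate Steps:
$u = 36$ ($u = 6^{2} = 36$)
$H{\left(w \right)} = - \frac{10}{3}$ ($H{\left(w \right)} = -2 + \frac{1}{3} \left(-4\right) = -2 - \frac{4}{3} = - \frac{10}{3}$)
$T{\left(-9,-3 \right)} \left(-101 + H{\left(u \right)}\right) = 13 \left(-101 - \frac{10}{3}\right) = 13 \left(- \frac{313}{3}\right) = - \frac{4069}{3}$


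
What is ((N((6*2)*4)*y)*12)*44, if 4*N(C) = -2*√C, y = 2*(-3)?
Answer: 6336*√3 ≈ 10974.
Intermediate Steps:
y = -6
N(C) = -√C/2 (N(C) = (-2*√C)/4 = -√C/2)
((N((6*2)*4)*y)*12)*44 = ((-2*(2*√3)/2*(-6))*12)*44 = ((-4*√3/2*(-6))*12)*44 = ((-2*√3*(-6))*12)*44 = ((12*√3)*12)*44 = (144*√3)*44 = 6336*√3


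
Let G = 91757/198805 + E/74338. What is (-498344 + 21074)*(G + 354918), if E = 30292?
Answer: -250340664641092959942/1477876609 ≈ -1.6939e+11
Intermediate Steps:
G = 6421616463/7389383045 (G = 91757/198805 + 30292/74338 = 91757*(1/198805) + 30292*(1/74338) = 91757/198805 + 15146/37169 = 6421616463/7389383045 ≈ 0.86903)
(-498344 + 21074)*(G + 354918) = (-498344 + 21074)*(6421616463/7389383045 + 354918) = -477270*2622631473181773/7389383045 = -250340664641092959942/1477876609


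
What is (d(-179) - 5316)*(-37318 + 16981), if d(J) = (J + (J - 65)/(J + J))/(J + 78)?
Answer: 1953898527165/18079 ≈ 1.0808e+8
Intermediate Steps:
d(J) = (J + (-65 + J)/(2*J))/(78 + J) (d(J) = (J + (-65 + J)/((2*J)))/(78 + J) = (J + (-65 + J)*(1/(2*J)))/(78 + J) = (J + (-65 + J)/(2*J))/(78 + J))
(d(-179) - 5316)*(-37318 + 16981) = ((½)*(-65 - 179 + 2*(-179)²)/(-179*(78 - 179)) - 5316)*(-37318 + 16981) = ((½)*(-1/179)*(-65 - 179 + 2*32041)/(-101) - 5316)*(-20337) = ((½)*(-1/179)*(-1/101)*(-65 - 179 + 64082) - 5316)*(-20337) = ((½)*(-1/179)*(-1/101)*63838 - 5316)*(-20337) = (31919/18079 - 5316)*(-20337) = -96076045/18079*(-20337) = 1953898527165/18079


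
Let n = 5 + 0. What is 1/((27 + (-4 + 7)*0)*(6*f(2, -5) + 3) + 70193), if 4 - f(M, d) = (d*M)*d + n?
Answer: 1/62012 ≈ 1.6126e-5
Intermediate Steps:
n = 5
f(M, d) = -1 - M*d**2 (f(M, d) = 4 - ((d*M)*d + 5) = 4 - ((M*d)*d + 5) = 4 - (M*d**2 + 5) = 4 - (5 + M*d**2) = 4 + (-5 - M*d**2) = -1 - M*d**2)
1/((27 + (-4 + 7)*0)*(6*f(2, -5) + 3) + 70193) = 1/((27 + (-4 + 7)*0)*(6*(-1 - 1*2*(-5)**2) + 3) + 70193) = 1/((27 + 3*0)*(6*(-1 - 1*2*25) + 3) + 70193) = 1/((27 + 0)*(6*(-1 - 50) + 3) + 70193) = 1/(27*(6*(-51) + 3) + 70193) = 1/(27*(-306 + 3) + 70193) = 1/(27*(-303) + 70193) = 1/(-8181 + 70193) = 1/62012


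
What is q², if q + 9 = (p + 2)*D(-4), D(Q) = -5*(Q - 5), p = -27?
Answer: 1285956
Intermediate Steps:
D(Q) = 25 - 5*Q (D(Q) = -5*(-5 + Q) = 25 - 5*Q)
q = -1134 (q = -9 + (-27 + 2)*(25 - 5*(-4)) = -9 - 25*(25 + 20) = -9 - 25*45 = -9 - 1125 = -1134)
q² = (-1134)² = 1285956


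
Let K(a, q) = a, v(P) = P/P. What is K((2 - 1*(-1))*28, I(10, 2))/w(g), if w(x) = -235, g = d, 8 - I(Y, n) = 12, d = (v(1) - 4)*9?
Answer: -84/235 ≈ -0.35745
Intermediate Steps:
v(P) = 1
d = -27 (d = (1 - 4)*9 = -3*9 = -27)
I(Y, n) = -4 (I(Y, n) = 8 - 1*12 = 8 - 12 = -4)
g = -27
K((2 - 1*(-1))*28, I(10, 2))/w(g) = ((2 - 1*(-1))*28)/(-235) = ((2 + 1)*28)*(-1/235) = (3*28)*(-1/235) = 84*(-1/235) = -84/235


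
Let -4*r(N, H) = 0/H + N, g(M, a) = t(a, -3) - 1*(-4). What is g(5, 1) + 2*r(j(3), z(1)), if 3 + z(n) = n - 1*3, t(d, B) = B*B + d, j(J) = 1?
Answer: 27/2 ≈ 13.500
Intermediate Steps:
t(d, B) = d + B**2 (t(d, B) = B**2 + d = d + B**2)
z(n) = -6 + n (z(n) = -3 + (n - 1*3) = -3 + (n - 3) = -3 + (-3 + n) = -6 + n)
g(M, a) = 13 + a (g(M, a) = (a + (-3)**2) - 1*(-4) = (a + 9) + 4 = (9 + a) + 4 = 13 + a)
r(N, H) = -N/4 (r(N, H) = -(0/H + N)/4 = -(0 + N)/4 = -N/4)
g(5, 1) + 2*r(j(3), z(1)) = (13 + 1) + 2*(-1/4*1) = 14 + 2*(-1/4) = 14 - 1/2 = 27/2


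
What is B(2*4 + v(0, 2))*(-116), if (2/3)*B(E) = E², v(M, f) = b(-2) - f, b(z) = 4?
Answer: -17400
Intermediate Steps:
v(M, f) = 4 - f
B(E) = 3*E²/2
B(2*4 + v(0, 2))*(-116) = (3*(2*4 + (4 - 1*2))²/2)*(-116) = (3*(8 + (4 - 2))²/2)*(-116) = (3*(8 + 2)²/2)*(-116) = ((3/2)*10²)*(-116) = ((3/2)*100)*(-116) = 150*(-116) = -17400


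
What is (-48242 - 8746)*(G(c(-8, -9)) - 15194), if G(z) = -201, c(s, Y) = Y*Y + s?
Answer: 877330260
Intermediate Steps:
c(s, Y) = s + Y**2 (c(s, Y) = Y**2 + s = s + Y**2)
(-48242 - 8746)*(G(c(-8, -9)) - 15194) = (-48242 - 8746)*(-201 - 15194) = -56988*(-15395) = 877330260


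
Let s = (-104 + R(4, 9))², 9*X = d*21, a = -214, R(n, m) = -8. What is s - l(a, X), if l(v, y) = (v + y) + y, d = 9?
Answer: 12716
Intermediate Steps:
X = 21 (X = (9*21)/9 = (⅑)*189 = 21)
l(v, y) = v + 2*y
s = 12544 (s = (-104 - 8)² = (-112)² = 12544)
s - l(a, X) = 12544 - (-214 + 2*21) = 12544 - (-214 + 42) = 12544 - 1*(-172) = 12544 + 172 = 12716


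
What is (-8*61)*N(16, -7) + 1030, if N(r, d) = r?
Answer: -6778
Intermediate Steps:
(-8*61)*N(16, -7) + 1030 = -8*61*16 + 1030 = -488*16 + 1030 = -7808 + 1030 = -6778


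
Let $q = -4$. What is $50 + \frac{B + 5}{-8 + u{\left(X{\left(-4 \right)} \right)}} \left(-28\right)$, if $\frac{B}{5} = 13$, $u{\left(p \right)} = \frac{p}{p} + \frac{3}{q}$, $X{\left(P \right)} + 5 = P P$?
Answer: $\frac{9390}{31} \approx 302.9$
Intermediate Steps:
$X{\left(P \right)} = -5 + P^{2}$ ($X{\left(P \right)} = -5 + P P = -5 + P^{2}$)
$u{\left(p \right)} = \frac{1}{4}$ ($u{\left(p \right)} = \frac{p}{p} + \frac{3}{-4} = 1 + 3 \left(- \frac{1}{4}\right) = 1 - \frac{3}{4} = \frac{1}{4}$)
$B = 65$ ($B = 5 \cdot 13 = 65$)
$50 + \frac{B + 5}{-8 + u{\left(X{\left(-4 \right)} \right)}} \left(-28\right) = 50 + \frac{65 + 5}{-8 + \frac{1}{4}} \left(-28\right) = 50 + \frac{70}{- \frac{31}{4}} \left(-28\right) = 50 + 70 \left(- \frac{4}{31}\right) \left(-28\right) = 50 - - \frac{7840}{31} = 50 + \frac{7840}{31} = \frac{9390}{31}$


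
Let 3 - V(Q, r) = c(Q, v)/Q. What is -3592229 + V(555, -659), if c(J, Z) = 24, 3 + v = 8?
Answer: -664561818/185 ≈ -3.5922e+6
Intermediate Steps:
v = 5 (v = -3 + 8 = 5)
V(Q, r) = 3 - 24/Q
-3592229 + V(555, -659) = -3592229 + (3 - 24/555) = -3592229 + (3 - 24*1/555) = -3592229 + (3 - 8/185) = -3592229 + 547/185 = -664561818/185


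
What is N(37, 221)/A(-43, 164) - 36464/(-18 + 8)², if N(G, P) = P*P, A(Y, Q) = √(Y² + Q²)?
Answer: -9116/25 + 48841*√28745/28745 ≈ -76.566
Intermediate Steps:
A(Y, Q) = √(Q² + Y²)
N(G, P) = P²
N(37, 221)/A(-43, 164) - 36464/(-18 + 8)² = 221²/(√(164² + (-43)²)) - 36464/(-18 + 8)² = 48841/(√(26896 + 1849)) - 36464/((-10)²) = 48841/(√28745) - 36464/100 = 48841*(√28745/28745) - 36464*1/100 = 48841*√28745/28745 - 9116/25 = -9116/25 + 48841*√28745/28745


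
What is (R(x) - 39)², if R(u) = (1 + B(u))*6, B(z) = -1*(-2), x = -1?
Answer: 441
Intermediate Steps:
B(z) = 2
R(u) = 18 (R(u) = (1 + 2)*6 = 3*6 = 18)
(R(x) - 39)² = (18 - 39)² = (-21)² = 441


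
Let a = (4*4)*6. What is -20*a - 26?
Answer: -1946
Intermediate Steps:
a = 96 (a = 16*6 = 96)
-20*a - 26 = -20*96 - 26 = -1920 - 26 = -1946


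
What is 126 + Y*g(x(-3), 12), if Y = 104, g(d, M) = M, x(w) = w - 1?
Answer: 1374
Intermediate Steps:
x(w) = -1 + w
126 + Y*g(x(-3), 12) = 126 + 104*12 = 126 + 1248 = 1374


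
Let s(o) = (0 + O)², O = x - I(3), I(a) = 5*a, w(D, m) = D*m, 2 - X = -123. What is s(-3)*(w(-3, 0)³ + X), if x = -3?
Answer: 40500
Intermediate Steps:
X = 125 (X = 2 - 1*(-123) = 2 + 123 = 125)
O = -18 (O = -3 - 5*3 = -3 - 1*15 = -3 - 15 = -18)
s(o) = 324 (s(o) = (0 - 18)² = (-18)² = 324)
s(-3)*(w(-3, 0)³ + X) = 324*((-3*0)³ + 125) = 324*(0³ + 125) = 324*(0 + 125) = 324*125 = 40500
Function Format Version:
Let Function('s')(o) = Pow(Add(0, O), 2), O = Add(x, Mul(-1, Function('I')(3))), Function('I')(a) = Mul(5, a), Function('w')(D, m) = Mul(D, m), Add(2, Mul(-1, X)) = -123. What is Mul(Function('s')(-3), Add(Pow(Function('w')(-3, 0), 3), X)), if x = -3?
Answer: 40500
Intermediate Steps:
X = 125 (X = Add(2, Mul(-1, -123)) = Add(2, 123) = 125)
O = -18 (O = Add(-3, Mul(-1, Mul(5, 3))) = Add(-3, Mul(-1, 15)) = Add(-3, -15) = -18)
Function('s')(o) = 324 (Function('s')(o) = Pow(Add(0, -18), 2) = Pow(-18, 2) = 324)
Mul(Function('s')(-3), Add(Pow(Function('w')(-3, 0), 3), X)) = Mul(324, Add(Pow(Mul(-3, 0), 3), 125)) = Mul(324, Add(Pow(0, 3), 125)) = Mul(324, Add(0, 125)) = Mul(324, 125) = 40500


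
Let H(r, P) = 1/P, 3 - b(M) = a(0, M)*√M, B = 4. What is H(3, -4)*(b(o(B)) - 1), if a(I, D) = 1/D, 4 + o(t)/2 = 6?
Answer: -3/8 ≈ -0.37500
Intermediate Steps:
o(t) = 4 (o(t) = -8 + 2*6 = -8 + 12 = 4)
b(M) = 3 - 1/√M (b(M) = 3 - √M/M = 3 - 1/√M)
H(3, -4)*(b(o(B)) - 1) = ((3 - 1/√4) - 1)/(-4) = -((3 - 1*½) - 1)/4 = -((3 - ½) - 1)/4 = -(5/2 - 1)/4 = -¼*3/2 = -3/8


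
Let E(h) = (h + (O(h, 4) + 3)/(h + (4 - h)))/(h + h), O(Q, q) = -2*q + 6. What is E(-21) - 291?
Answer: -48805/168 ≈ -290.51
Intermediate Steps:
O(Q, q) = 6 - 2*q
E(h) = (1/4 + h)/(2*h) (E(h) = (h + ((6 - 2*4) + 3)/(h + (4 - h)))/(h + h) = (h + ((6 - 8) + 3)/4)/((2*h)) = (h + (-2 + 3)*(1/4))*(1/(2*h)) = (h + 1*(1/4))*(1/(2*h)) = (h + 1/4)*(1/(2*h)) = (1/4 + h)*(1/(2*h)) = (1/4 + h)/(2*h))
E(-21) - 291 = (1/8)*(1 + 4*(-21))/(-21) - 291 = (1/8)*(-1/21)*(1 - 84) - 291 = (1/8)*(-1/21)*(-83) - 291 = 83/168 - 291 = -48805/168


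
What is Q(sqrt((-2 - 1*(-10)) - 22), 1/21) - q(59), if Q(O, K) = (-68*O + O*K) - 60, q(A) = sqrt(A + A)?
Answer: -60 - sqrt(118) - 1427*I*sqrt(14)/21 ≈ -70.863 - 254.25*I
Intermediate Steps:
q(A) = sqrt(2)*sqrt(A) (q(A) = sqrt(2*A) = sqrt(2)*sqrt(A))
Q(O, K) = -60 - 68*O + K*O (Q(O, K) = (-68*O + K*O) - 60 = -60 - 68*O + K*O)
Q(sqrt((-2 - 1*(-10)) - 22), 1/21) - q(59) = (-60 - 68*sqrt((-2 - 1*(-10)) - 22) + sqrt((-2 - 1*(-10)) - 22)/21) - sqrt(2)*sqrt(59) = (-60 - 68*sqrt((-2 + 10) - 22) + sqrt((-2 + 10) - 22)/21) - sqrt(118) = (-60 - 68*sqrt(8 - 22) + sqrt(8 - 22)/21) - sqrt(118) = (-60 - 68*I*sqrt(14) + sqrt(-14)/21) - sqrt(118) = (-60 - 68*I*sqrt(14) + (I*sqrt(14))/21) - sqrt(118) = (-60 - 68*I*sqrt(14) + I*sqrt(14)/21) - sqrt(118) = (-60 - 1427*I*sqrt(14)/21) - sqrt(118) = -60 - sqrt(118) - 1427*I*sqrt(14)/21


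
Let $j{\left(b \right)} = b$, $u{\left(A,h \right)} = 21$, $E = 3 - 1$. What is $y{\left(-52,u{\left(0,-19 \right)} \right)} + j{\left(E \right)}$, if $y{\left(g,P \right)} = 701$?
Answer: $703$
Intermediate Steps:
$E = 2$ ($E = 3 - 1 = 2$)
$y{\left(-52,u{\left(0,-19 \right)} \right)} + j{\left(E \right)} = 701 + 2 = 703$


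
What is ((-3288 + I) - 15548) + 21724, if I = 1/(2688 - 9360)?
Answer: 19268735/6672 ≈ 2888.0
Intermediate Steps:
I = -1/6672 (I = 1/(-6672) = -1/6672 ≈ -0.00014988)
((-3288 + I) - 15548) + 21724 = ((-3288 - 1/6672) - 15548) + 21724 = (-21937537/6672 - 15548) + 21724 = -125673793/6672 + 21724 = 19268735/6672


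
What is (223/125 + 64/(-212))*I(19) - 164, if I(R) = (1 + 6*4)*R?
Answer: 143101/265 ≈ 540.00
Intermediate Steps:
I(R) = 25*R (I(R) = (1 + 24)*R = 25*R)
(223/125 + 64/(-212))*I(19) - 164 = (223/125 + 64/(-212))*(25*19) - 164 = (223*(1/125) + 64*(-1/212))*475 - 164 = (223/125 - 16/53)*475 - 164 = (9819/6625)*475 - 164 = 186561/265 - 164 = 143101/265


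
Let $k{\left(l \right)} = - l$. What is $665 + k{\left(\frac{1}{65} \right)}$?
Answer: $\frac{43224}{65} \approx 664.98$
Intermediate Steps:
$665 + k{\left(\frac{1}{65} \right)} = 665 - \frac{1}{65} = \frac{43224}{65}$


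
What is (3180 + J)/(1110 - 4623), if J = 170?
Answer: -3350/3513 ≈ -0.95360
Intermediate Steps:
(3180 + J)/(1110 - 4623) = (3180 + 170)/(1110 - 4623) = 3350/(-3513) = 3350*(-1/3513) = -3350/3513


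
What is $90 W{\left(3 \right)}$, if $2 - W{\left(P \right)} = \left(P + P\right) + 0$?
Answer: $-360$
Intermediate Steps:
$W{\left(P \right)} = 2 - 2 P$ ($W{\left(P \right)} = 2 - \left(\left(P + P\right) + 0\right) = 2 - \left(2 P + 0\right) = 2 - 2 P$)
$90 W{\left(3 \right)} = 90 \left(2 - 6\right) = 90 \left(-4\right) = -360$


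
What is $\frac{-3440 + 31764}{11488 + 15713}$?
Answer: $\frac{28324}{27201} \approx 1.0413$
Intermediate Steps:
$\frac{-3440 + 31764}{11488 + 15713} = \frac{28324}{27201}$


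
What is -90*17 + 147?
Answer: -1383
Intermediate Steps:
-90*17 + 147 = -1530 + 147 = -1383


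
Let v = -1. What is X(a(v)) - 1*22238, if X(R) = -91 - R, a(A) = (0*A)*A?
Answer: -22329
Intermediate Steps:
a(A) = 0 (a(A) = 0*A = 0)
X(a(v)) - 1*22238 = (-91 - 1*0) - 1*22238 = (-91 + 0) - 22238 = -91 - 22238 = -22329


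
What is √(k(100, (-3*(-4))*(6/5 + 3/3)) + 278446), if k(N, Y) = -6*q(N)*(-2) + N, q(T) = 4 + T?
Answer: √279794 ≈ 528.96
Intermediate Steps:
k(N, Y) = 48 + 13*N (k(N, Y) = -6*(4 + N)*(-2) + N = (-24 - 6*N)*(-2) + N = (48 + 12*N) + N = 48 + 13*N)
√(k(100, (-3*(-4))*(6/5 + 3/3)) + 278446) = √((48 + 13*100) + 278446) = √((48 + 1300) + 278446) = √(1348 + 278446) = √279794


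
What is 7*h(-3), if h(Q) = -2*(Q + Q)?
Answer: 84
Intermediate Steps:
h(Q) = -4*Q
7*h(-3) = 7*(-4*(-3)) = 7*12 = 84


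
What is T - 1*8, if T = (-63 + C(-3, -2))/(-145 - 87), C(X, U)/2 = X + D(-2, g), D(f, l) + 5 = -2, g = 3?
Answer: -1773/232 ≈ -7.6422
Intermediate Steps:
D(f, l) = -7 (D(f, l) = -5 - 2 = -7)
C(X, U) = -14 + 2*X (C(X, U) = 2*(X - 7) = 2*(-7 + X) = -14 + 2*X)
T = 83/232 (T = (-63 + (-14 + 2*(-3)))/(-145 - 87) = (-63 + (-14 - 6))/(-232) = (-63 - 20)*(-1/232) = -83*(-1/232) = 83/232 ≈ 0.35776)
T - 1*8 = 83/232 - 1*8 = 83/232 - 8 = -1773/232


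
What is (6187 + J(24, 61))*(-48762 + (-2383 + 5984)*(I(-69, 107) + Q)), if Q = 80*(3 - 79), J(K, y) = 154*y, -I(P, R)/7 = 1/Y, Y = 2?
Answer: -684175592671/2 ≈ -3.4209e+11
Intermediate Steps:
I(P, R) = -7/2
Q = -6080 (Q = 80*(-76) = -6080)
(6187 + J(24, 61))*(-48762 + (-2383 + 5984)*(I(-69, 107) + Q)) = (6187 + 154*61)*(-48762 + (-2383 + 5984)*(-7/2 - 6080)) = (6187 + 9394)*(-48762 + 3601*(-12167/2)) = 15581*(-48762 - 43813367/2) = 15581*(-43910891/2) = -684175592671/2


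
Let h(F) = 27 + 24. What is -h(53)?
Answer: -51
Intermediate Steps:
h(F) = 51
-h(53) = -1*51 = -51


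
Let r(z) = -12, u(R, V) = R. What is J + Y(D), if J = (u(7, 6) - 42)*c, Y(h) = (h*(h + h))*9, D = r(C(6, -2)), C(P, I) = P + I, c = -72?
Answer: 5112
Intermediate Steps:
C(P, I) = I + P
D = -12
Y(h) = 18*h**2 (Y(h) = (h*(2*h))*9 = (2*h**2)*9 = 18*h**2)
J = 2520 (J = (7 - 42)*(-72) = -35*(-72) = 2520)
J + Y(D) = 2520 + 18*(-12)**2 = 2520 + 18*144 = 2520 + 2592 = 5112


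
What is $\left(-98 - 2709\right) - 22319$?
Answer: $-25126$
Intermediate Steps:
$\left(-98 - 2709\right) - 22319 = -2807 - 22319 = -25126$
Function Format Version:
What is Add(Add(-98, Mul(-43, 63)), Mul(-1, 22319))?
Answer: -25126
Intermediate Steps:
Add(Add(-98, Mul(-43, 63)), Mul(-1, 22319)) = Add(Add(-98, -2709), -22319) = Add(-2807, -22319) = -25126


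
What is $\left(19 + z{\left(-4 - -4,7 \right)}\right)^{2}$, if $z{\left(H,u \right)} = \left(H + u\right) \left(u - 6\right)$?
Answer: $676$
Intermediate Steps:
$z{\left(H,u \right)} = \left(-6 + u\right) \left(H + u\right)$ ($z{\left(H,u \right)} = \left(H + u\right) \left(-6 + u\right) = \left(-6 + u\right) \left(H + u\right)$)
$\left(19 + z{\left(-4 - -4,7 \right)}\right)^{2} = \left(19 + \left(7^{2} - 6 \left(-4 - -4\right) - 42 + \left(-4 - -4\right) 7\right)\right)^{2} = \left(19 + \left(49 - 6 \left(-4 + 4\right) - 42 + \left(-4 + 4\right) 7\right)\right)^{2} = \left(19 + \left(49 - 0 - 42 + 0 \cdot 7\right)\right)^{2} = \left(19 + \left(49 + 0 - 42 + 0\right)\right)^{2} = \left(19 + 7\right)^{2} = 26^{2} = 676$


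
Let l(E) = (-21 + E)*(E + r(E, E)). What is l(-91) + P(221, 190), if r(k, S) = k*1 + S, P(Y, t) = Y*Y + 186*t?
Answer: 114757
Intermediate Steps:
P(Y, t) = Y² + 186*t
r(k, S) = S + k (r(k, S) = k + S = S + k)
l(E) = 3*E*(-21 + E) (l(E) = (-21 + E)*(E + (E + E)) = (-21 + E)*(E + 2*E) = (-21 + E)*(3*E) = 3*E*(-21 + E))
l(-91) + P(221, 190) = 3*(-91)*(-21 - 91) + (221² + 186*190) = 3*(-91)*(-112) + (48841 + 35340) = 30576 + 84181 = 114757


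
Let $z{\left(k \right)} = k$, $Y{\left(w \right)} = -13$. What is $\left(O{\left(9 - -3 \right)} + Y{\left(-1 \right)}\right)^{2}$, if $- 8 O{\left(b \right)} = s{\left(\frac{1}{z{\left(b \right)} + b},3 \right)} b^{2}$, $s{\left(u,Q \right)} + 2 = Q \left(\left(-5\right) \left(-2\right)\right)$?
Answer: $267289$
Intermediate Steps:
$s{\left(u,Q \right)} = -2 + 10 Q$ ($s{\left(u,Q \right)} = -2 + Q \left(\left(-5\right) \left(-2\right)\right) = -2 + Q 10 = -2 + 10 Q$)
$O{\left(b \right)} = - \frac{7 b^{2}}{2}$ ($O{\left(b \right)} = - \frac{\left(-2 + 10 \cdot 3\right) b^{2}}{8} = - \frac{\left(-2 + 30\right) b^{2}}{8} = - \frac{28 b^{2}}{8} = - \frac{7 b^{2}}{2}$)
$\left(O{\left(9 - -3 \right)} + Y{\left(-1 \right)}\right)^{2} = \left(- \frac{7 \left(9 - -3\right)^{2}}{2} - 13\right)^{2} = \left(- \frac{7 \left(9 + 3\right)^{2}}{2} - 13\right)^{2} = \left(- \frac{7 \cdot 12^{2}}{2} - 13\right)^{2} = \left(\left(- \frac{7}{2}\right) 144 - 13\right)^{2} = \left(-504 - 13\right)^{2} = \left(-517\right)^{2} = 267289$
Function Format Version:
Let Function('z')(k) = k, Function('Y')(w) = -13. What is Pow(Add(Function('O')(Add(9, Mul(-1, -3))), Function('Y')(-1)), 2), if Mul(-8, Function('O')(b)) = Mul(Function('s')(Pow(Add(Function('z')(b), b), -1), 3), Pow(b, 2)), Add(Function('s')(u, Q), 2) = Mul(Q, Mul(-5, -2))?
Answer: 267289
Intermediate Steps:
Function('s')(u, Q) = Add(-2, Mul(10, Q)) (Function('s')(u, Q) = Add(-2, Mul(Q, Mul(-5, -2))) = Add(-2, Mul(Q, 10)) = Add(-2, Mul(10, Q)))
Function('O')(b) = Mul(Rational(-7, 2), Pow(b, 2)) (Function('O')(b) = Mul(Rational(-1, 8), Mul(Add(-2, Mul(10, 3)), Pow(b, 2))) = Mul(Rational(-1, 8), Mul(Add(-2, 30), Pow(b, 2))) = Mul(Rational(-1, 8), Mul(28, Pow(b, 2))) = Mul(Rational(-7, 2), Pow(b, 2)))
Pow(Add(Function('O')(Add(9, Mul(-1, -3))), Function('Y')(-1)), 2) = Pow(Add(Mul(Rational(-7, 2), Pow(Add(9, Mul(-1, -3)), 2)), -13), 2) = Pow(Add(Mul(Rational(-7, 2), Pow(Add(9, 3), 2)), -13), 2) = Pow(Add(Mul(Rational(-7, 2), Pow(12, 2)), -13), 2) = Pow(Add(Mul(Rational(-7, 2), 144), -13), 2) = Pow(Add(-504, -13), 2) = Pow(-517, 2) = 267289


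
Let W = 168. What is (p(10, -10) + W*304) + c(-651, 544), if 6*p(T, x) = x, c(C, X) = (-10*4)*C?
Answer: 231331/3 ≈ 77110.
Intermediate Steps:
c(C, X) = -40*C
p(T, x) = x/6
(p(10, -10) + W*304) + c(-651, 544) = ((1/6)*(-10) + 168*304) - 40*(-651) = (-5/3 + 51072) + 26040 = 153211/3 + 26040 = 231331/3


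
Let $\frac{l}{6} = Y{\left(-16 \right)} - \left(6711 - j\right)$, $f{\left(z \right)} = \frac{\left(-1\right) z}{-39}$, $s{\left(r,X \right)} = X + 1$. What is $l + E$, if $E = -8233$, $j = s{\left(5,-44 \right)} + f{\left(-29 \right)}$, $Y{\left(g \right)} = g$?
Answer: $- \frac{635147}{13} \approx -48857.0$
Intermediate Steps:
$s{\left(r,X \right)} = 1 + X$
$f{\left(z \right)} = \frac{z}{39}$ ($f{\left(z \right)} = - z \left(- \frac{1}{39}\right) = \frac{z}{39}$)
$j = - \frac{1706}{39}$ ($j = \left(1 - 44\right) + \frac{1}{39} \left(-29\right) = -43 - \frac{29}{39} = - \frac{1706}{39} \approx -43.744$)
$l = - \frac{528118}{13}$ ($l = 6 \left(-16 - \left(6711 - - \frac{1706}{39}\right)\right) = 6 \left(-16 - \left(6711 + \frac{1706}{39}\right)\right) = 6 \left(-16 - \frac{263435}{39}\right) = 6 \left(- \frac{264059}{39}\right) = - \frac{528118}{13} \approx -40624.0$)
$l + E = - \frac{528118}{13} - 8233 = - \frac{635147}{13}$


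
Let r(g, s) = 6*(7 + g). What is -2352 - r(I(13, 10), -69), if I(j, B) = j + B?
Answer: -2532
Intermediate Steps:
I(j, B) = B + j
r(g, s) = 42 + 6*g
-2352 - r(I(13, 10), -69) = -2352 - (42 + 6*(10 + 13)) = -2352 - (42 + 6*23) = -2352 - (42 + 138) = -2352 - 1*180 = -2352 - 180 = -2532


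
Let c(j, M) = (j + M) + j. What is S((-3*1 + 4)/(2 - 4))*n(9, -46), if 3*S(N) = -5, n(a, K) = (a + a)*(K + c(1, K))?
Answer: 2700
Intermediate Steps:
c(j, M) = M + 2*j (c(j, M) = (M + j) + j = M + 2*j)
n(a, K) = 2*a*(2 + 2*K) (n(a, K) = (a + a)*(K + (K + 2*1)) = (2*a)*(K + (K + 2)) = (2*a)*(K + (2 + K)) = (2*a)*(2 + 2*K) = 2*a*(2 + 2*K))
S(N) = -5/3 (S(N) = (⅓)*(-5) = -5/3)
S((-3*1 + 4)/(2 - 4))*n(9, -46) = -20*9*(1 - 46)/3 = -20*9*(-45)/3 = -5/3*(-1620) = 2700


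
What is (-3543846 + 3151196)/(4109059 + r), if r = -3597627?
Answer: -196325/255716 ≈ -0.76775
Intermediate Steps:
(-3543846 + 3151196)/(4109059 + r) = (-3543846 + 3151196)/(4109059 - 3597627) = -392650/511432 = -392650*1/511432 = -196325/255716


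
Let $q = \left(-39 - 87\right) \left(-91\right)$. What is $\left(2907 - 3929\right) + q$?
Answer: $10444$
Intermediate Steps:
$q = 11466$ ($q = \left(-126\right) \left(-91\right) = 11466$)
$\left(2907 - 3929\right) + q = \left(2907 - 3929\right) + 11466 = -1022 + 11466 = 10444$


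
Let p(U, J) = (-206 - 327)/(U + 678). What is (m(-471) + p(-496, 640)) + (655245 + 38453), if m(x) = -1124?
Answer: 9695995/14 ≈ 6.9257e+5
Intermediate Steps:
p(U, J) = -533/(678 + U)
(m(-471) + p(-496, 640)) + (655245 + 38453) = (-1124 - 533/(678 - 496)) + (655245 + 38453) = (-1124 - 533/182) + 693698 = (-1124 - 533*1/182) + 693698 = (-1124 - 41/14) + 693698 = -15777/14 + 693698 = 9695995/14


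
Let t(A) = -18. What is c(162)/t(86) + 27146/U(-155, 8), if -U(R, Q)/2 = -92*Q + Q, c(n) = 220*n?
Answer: -203981/104 ≈ -1961.4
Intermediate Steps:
U(R, Q) = 182*Q (U(R, Q) = -2*(-92*Q + Q) = -(-182)*Q = 182*Q)
c(162)/t(86) + 27146/U(-155, 8) = (220*162)/(-18) + 27146/((182*8)) = 35640*(-1/18) + 27146/1456 = -1980 + 27146*(1/1456) = -1980 + 1939/104 = -203981/104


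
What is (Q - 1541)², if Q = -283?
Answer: 3326976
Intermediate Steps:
(Q - 1541)² = (-283 - 1541)² = (-1824)² = 3326976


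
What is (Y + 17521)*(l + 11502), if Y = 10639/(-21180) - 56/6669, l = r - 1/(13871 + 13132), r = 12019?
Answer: 261968727699804858823/635693014710 ≈ 4.1210e+8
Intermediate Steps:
l = 324549056/27003 (l = 12019 - 1/(13871 + 13132) = 12019 - 1/27003 = 324549056/27003 ≈ 12019.)
Y = -24045857/47083140 (Y = 10639*(-1/21180) - 56*1/6669 = -10639/21180 - 56/6669 = -24045857/47083140 ≈ -0.51071)
(Y + 17521)*(l + 11502) = (-24045857/47083140 + 17521)*(324549056/27003 + 11502) = (824919650083/47083140)*(635137562/27003) = 261968727699804858823/635693014710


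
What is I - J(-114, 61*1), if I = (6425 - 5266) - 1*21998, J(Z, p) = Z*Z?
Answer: -33835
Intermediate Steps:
J(Z, p) = Z²
I = -20839 (I = 1159 - 21998 = -20839)
I - J(-114, 61*1) = -20839 - 1*(-114)² = -20839 - 1*12996 = -20839 - 12996 = -33835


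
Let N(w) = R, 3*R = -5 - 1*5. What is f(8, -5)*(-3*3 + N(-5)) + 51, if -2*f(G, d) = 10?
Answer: 338/3 ≈ 112.67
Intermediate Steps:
f(G, d) = -5 (f(G, d) = -½*10 = -5)
R = -10/3 (R = (-5 - 1*5)/3 = (-5 - 5)/3 = (⅓)*(-10) = -10/3 ≈ -3.3333)
N(w) = -10/3
f(8, -5)*(-3*3 + N(-5)) + 51 = -5*(-3*3 - 10/3) + 51 = -5*(-9 - 10/3) + 51 = -5*(-37/3) + 51 = 185/3 + 51 = 338/3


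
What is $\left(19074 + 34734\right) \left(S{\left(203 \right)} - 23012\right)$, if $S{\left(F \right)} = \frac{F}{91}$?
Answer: $- \frac{16095425616}{13} \approx -1.2381 \cdot 10^{9}$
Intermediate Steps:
$S{\left(F \right)} = \frac{F}{91}$ ($S{\left(F \right)} = F \frac{1}{91} = \frac{F}{91}$)
$\left(19074 + 34734\right) \left(S{\left(203 \right)} - 23012\right) = \left(19074 + 34734\right) \left(\frac{1}{91} \cdot 203 - 23012\right) = 53808 \left(\frac{29}{13} - 23012\right) = 53808 \left(- \frac{299127}{13}\right) = - \frac{16095425616}{13}$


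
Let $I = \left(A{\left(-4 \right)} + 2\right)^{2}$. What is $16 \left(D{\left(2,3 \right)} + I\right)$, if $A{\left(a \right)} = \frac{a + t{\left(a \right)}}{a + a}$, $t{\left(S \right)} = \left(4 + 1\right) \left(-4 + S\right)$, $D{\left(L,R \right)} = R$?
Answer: $948$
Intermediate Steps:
$t{\left(S \right)} = -20 + 5 S$ ($t{\left(S \right)} = 5 \left(-4 + S\right) = -20 + 5 S$)
$A{\left(a \right)} = \frac{-20 + 6 a}{2 a}$ ($A{\left(a \right)} = \frac{a + \left(-20 + 5 a\right)}{a + a} = \frac{-20 + 6 a}{2 a}$)
$I = \frac{225}{4}$ ($I = \left(\left(3 - \frac{10}{-4}\right) + 2\right)^{2} = \left(\left(3 - - \frac{5}{2}\right) + 2\right)^{2} = \left(\left(3 + \frac{5}{2}\right) + 2\right)^{2} = \left(\frac{11}{2} + 2\right)^{2} = \left(\frac{15}{2}\right)^{2} = \frac{225}{4} \approx 56.25$)
$16 \left(D{\left(2,3 \right)} + I\right) = 16 \left(3 + \frac{225}{4}\right) = 16 \cdot \frac{237}{4} = 948$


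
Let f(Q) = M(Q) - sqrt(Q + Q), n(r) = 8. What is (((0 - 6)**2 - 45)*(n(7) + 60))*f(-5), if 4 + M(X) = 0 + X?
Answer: 5508 + 612*I*sqrt(10) ≈ 5508.0 + 1935.3*I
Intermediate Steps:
M(X) = -4 + X (M(X) = -4 + (0 + X) = -4 + X)
f(Q) = -4 + Q - sqrt(2)*sqrt(Q) (f(Q) = (-4 + Q) - sqrt(Q + Q) = (-4 + Q) - sqrt(2*Q) = (-4 + Q) - sqrt(2)*sqrt(Q) = -4 + Q - sqrt(2)*sqrt(Q))
(((0 - 6)**2 - 45)*(n(7) + 60))*f(-5) = (((0 - 6)**2 - 45)*(8 + 60))*(-4 - 5 - sqrt(2)*sqrt(-5)) = (((-6)**2 - 45)*68)*(-4 - 5 - sqrt(2)*I*sqrt(5)) = ((36 - 45)*68)*(-4 - 5 - I*sqrt(10)) = (-9*68)*(-9 - I*sqrt(10)) = -612*(-9 - I*sqrt(10)) = 5508 + 612*I*sqrt(10)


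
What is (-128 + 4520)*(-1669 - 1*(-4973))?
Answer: 14511168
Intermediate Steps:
(-128 + 4520)*(-1669 - 1*(-4973)) = 4392*(-1669 + 4973) = 4392*3304 = 14511168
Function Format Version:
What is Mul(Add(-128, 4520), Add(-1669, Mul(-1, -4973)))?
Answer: 14511168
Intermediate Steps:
Mul(Add(-128, 4520), Add(-1669, Mul(-1, -4973))) = Mul(4392, Add(-1669, 4973)) = Mul(4392, 3304) = 14511168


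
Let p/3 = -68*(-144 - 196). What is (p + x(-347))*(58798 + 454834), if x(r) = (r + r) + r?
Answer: 35090824608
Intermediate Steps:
x(r) = 3*r (x(r) = 2*r + r = 3*r)
p = 69360 (p = 3*(-68*(-144 - 196)) = 3*(-68*(-340)) = 3*23120 = 69360)
(p + x(-347))*(58798 + 454834) = (69360 + 3*(-347))*(58798 + 454834) = (69360 - 1041)*513632 = 68319*513632 = 35090824608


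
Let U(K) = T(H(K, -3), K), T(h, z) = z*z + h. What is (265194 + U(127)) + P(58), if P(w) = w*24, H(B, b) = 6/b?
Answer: 282713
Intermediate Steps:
T(h, z) = h + z**2 (T(h, z) = z**2 + h = h + z**2)
U(K) = -2 + K**2 (U(K) = 6/(-3) + K**2 = 6*(-1/3) + K**2 = -2 + K**2)
P(w) = 24*w
(265194 + U(127)) + P(58) = (265194 + (-2 + 127**2)) + 24*58 = (265194 + (-2 + 16129)) + 1392 = (265194 + 16127) + 1392 = 281321 + 1392 = 282713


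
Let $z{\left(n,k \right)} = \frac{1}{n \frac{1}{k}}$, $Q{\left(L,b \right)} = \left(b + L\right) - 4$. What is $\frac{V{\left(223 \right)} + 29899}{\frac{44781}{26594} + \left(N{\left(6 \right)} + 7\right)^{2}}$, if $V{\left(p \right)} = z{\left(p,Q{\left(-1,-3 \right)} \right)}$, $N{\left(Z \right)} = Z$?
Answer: $\frac{177314670586}{1012234241} \approx 175.17$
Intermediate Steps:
$Q{\left(L,b \right)} = -4 + L + b$ ($Q{\left(L,b \right)} = \left(L + b\right) - 4 = -4 + L + b$)
$z{\left(n,k \right)} = \frac{k}{n}$
$V{\left(p \right)} = - \frac{8}{p}$ ($V{\left(p \right)} = \frac{-4 - 1 - 3}{p} = - \frac{8}{p}$)
$\frac{V{\left(223 \right)} + 29899}{\frac{44781}{26594} + \left(N{\left(6 \right)} + 7\right)^{2}} = \frac{- \frac{8}{223} + 29899}{\frac{44781}{26594} + \left(6 + 7\right)^{2}} = \frac{\left(-8\right) \frac{1}{223} + 29899}{44781 \cdot \frac{1}{26594} + 13^{2}} = \frac{- \frac{8}{223} + 29899}{\frac{44781}{26594} + 169} = \frac{6667469}{223 \cdot \frac{4539167}{26594}} = \frac{6667469}{223} \cdot \frac{26594}{4539167} = \frac{177314670586}{1012234241}$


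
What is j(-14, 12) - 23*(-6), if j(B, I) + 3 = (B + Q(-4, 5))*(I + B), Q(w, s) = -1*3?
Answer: 169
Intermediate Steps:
Q(w, s) = -3
j(B, I) = -3 + (-3 + B)*(B + I) (j(B, I) = -3 + (B - 3)*(I + B) = -3 + (-3 + B)*(B + I))
j(-14, 12) - 23*(-6) = (-3 + (-14)² - 3*(-14) - 3*12 - 14*12) - 23*(-6) = (-3 + 196 + 42 - 36 - 168) + 138 = 31 + 138 = 169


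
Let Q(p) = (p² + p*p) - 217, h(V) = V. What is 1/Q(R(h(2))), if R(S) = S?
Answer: -1/209 ≈ -0.0047847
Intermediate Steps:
Q(p) = -217 + 2*p² (Q(p) = (p² + p²) - 217 = 2*p² - 217 = -217 + 2*p²)
1/Q(R(h(2))) = 1/(-217 + 2*2²) = 1/(-217 + 2*4) = 1/(-217 + 8) = 1/(-209) = -1/209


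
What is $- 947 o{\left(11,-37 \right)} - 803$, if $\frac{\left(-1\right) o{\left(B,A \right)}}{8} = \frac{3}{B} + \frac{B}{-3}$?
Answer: $- \frac{875011}{33} \approx -26516.0$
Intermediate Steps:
$o{\left(B,A \right)} = - \frac{24}{B} + \frac{8 B}{3}$ ($o{\left(B,A \right)} = - 8 \left(\frac{3}{B} + \frac{B}{-3}\right) = - 8 \left(\frac{3}{B} + B \left(- \frac{1}{3}\right)\right) = - 8 \left(\frac{3}{B} - \frac{B}{3}\right) = - \frac{24}{B} + \frac{8 B}{3}$)
$- 947 o{\left(11,-37 \right)} - 803 = - 947 \left(- \frac{24}{11} + \frac{8}{3} \cdot 11\right) - 803 = - 947 \left(\left(-24\right) \frac{1}{11} + \frac{88}{3}\right) - 803 = - 947 \left(- \frac{24}{11} + \frac{88}{3}\right) - 803 = \left(-947\right) \frac{896}{33} - 803 = - \frac{848512}{33} - 803 = - \frac{875011}{33}$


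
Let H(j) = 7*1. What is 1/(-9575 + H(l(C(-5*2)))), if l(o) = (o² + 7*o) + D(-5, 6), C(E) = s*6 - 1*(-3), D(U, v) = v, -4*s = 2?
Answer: -1/9568 ≈ -0.00010451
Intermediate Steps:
s = -½ (s = -¼*2 = -½ ≈ -0.50000)
C(E) = 0 (C(E) = -½*6 - 1*(-3) = -3 + 3 = 0)
l(o) = 6 + o² + 7*o (l(o) = (o² + 7*o) + 6 = 6 + o² + 7*o)
H(j) = 7
1/(-9575 + H(l(C(-5*2)))) = 1/(-9575 + 7) = 1/(-9568) = -1/9568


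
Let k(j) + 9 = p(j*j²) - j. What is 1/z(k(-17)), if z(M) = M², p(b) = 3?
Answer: 1/121 ≈ 0.0082645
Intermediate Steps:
k(j) = -6 - j (k(j) = -9 + (3 - j) = -6 - j)
1/z(k(-17)) = 1/((-6 - 1*(-17))²) = 1/((-6 + 17)²) = 1/(11²) = 1/121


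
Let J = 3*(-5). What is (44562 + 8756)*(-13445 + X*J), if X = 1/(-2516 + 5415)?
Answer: -2078179418260/2899 ≈ -7.1686e+8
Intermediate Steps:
J = -15
X = 1/2899 ≈ 0.00034495
(44562 + 8756)*(-13445 + X*J) = (44562 + 8756)*(-13445 + (1/2899)*(-15)) = 53318*(-13445 - 15/2899) = 53318*(-38977070/2899) = -2078179418260/2899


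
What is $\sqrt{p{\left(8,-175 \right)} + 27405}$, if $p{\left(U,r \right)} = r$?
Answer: $\sqrt{27230} \approx 165.02$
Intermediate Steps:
$\sqrt{p{\left(8,-175 \right)} + 27405} = \sqrt{-175 + 27405} = \sqrt{27230}$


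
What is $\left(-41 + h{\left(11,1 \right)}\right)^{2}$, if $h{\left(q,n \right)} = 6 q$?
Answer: $625$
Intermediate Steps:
$\left(-41 + h{\left(11,1 \right)}\right)^{2} = \left(-41 + 6 \cdot 11\right)^{2} = \left(-41 + 66\right)^{2} = 25^{2} = 625$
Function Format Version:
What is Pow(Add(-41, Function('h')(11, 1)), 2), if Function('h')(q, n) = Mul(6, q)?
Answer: 625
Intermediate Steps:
Pow(Add(-41, Function('h')(11, 1)), 2) = Pow(Add(-41, Mul(6, 11)), 2) = Pow(Add(-41, 66), 2) = Pow(25, 2) = 625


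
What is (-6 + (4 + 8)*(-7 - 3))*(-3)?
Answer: 378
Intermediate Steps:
(-6 + (4 + 8)*(-7 - 3))*(-3) = (-6 + 12*(-10))*(-3) = (-6 - 120)*(-3) = -126*(-3) = 378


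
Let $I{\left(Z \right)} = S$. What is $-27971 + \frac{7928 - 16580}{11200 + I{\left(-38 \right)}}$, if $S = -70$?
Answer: $- \frac{7412521}{265} \approx -27972.0$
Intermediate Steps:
$I{\left(Z \right)} = -70$
$-27971 + \frac{7928 - 16580}{11200 + I{\left(-38 \right)}} = -27971 + \frac{7928 - 16580}{11200 - 70} = -27971 - \frac{8652}{11130} = -27971 - \frac{206}{265} = - \frac{7412521}{265}$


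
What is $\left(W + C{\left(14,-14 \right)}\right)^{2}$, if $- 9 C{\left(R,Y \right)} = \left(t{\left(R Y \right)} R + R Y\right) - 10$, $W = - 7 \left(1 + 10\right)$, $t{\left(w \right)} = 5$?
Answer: $\frac{310249}{81} \approx 3830.2$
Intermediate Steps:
$W = -77$ ($W = \left(-7\right) 11 = -77$)
$C{\left(R,Y \right)} = \frac{10}{9} - \frac{5 R}{9} - \frac{R Y}{9}$ ($C{\left(R,Y \right)} = - \frac{\left(5 R + R Y\right) - 10}{9} = - \frac{-10 + 5 R + R Y}{9} = \frac{10}{9} - \frac{5 R}{9} - \frac{R Y}{9}$)
$\left(W + C{\left(14,-14 \right)}\right)^{2} = \left(-77 - \left(\frac{20}{3} - \frac{196}{9}\right)\right)^{2} = \left(-77 + \left(\frac{10}{9} - \frac{70}{9} + \frac{196}{9}\right)\right)^{2} = \left(-77 + \frac{136}{9}\right)^{2} = \left(- \frac{557}{9}\right)^{2} = \frac{310249}{81}$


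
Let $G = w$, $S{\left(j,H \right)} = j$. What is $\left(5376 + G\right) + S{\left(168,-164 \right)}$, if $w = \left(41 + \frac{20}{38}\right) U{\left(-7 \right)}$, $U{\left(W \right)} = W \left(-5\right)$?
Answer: $\frac{132951}{19} \approx 6997.4$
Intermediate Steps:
$U{\left(W \right)} = - 5 W$
$w = \frac{27615}{19}$ ($w = \left(41 + \frac{20}{38}\right) \left(\left(-5\right) \left(-7\right)\right) = \left(41 + 20 \cdot \frac{1}{38}\right) 35 = \left(41 + \frac{10}{19}\right) 35 = \frac{789}{19} \cdot 35 = \frac{27615}{19} \approx 1453.4$)
$G = \frac{27615}{19} \approx 1453.4$
$\left(5376 + G\right) + S{\left(168,-164 \right)} = \left(5376 + \frac{27615}{19}\right) + 168 = \frac{129759}{19} + 168 = \frac{132951}{19}$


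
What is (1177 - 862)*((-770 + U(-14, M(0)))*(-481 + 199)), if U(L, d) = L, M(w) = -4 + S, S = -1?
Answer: 69642720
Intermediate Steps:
M(w) = -5 (M(w) = -4 - 1 = -5)
(1177 - 862)*((-770 + U(-14, M(0)))*(-481 + 199)) = (1177 - 862)*((-770 - 14)*(-481 + 199)) = 315*(-784*(-282)) = 315*221088 = 69642720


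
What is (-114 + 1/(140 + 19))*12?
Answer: -72500/53 ≈ -1367.9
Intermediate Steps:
(-114 + 1/(140 + 19))*12 = (-114 + 1/159)*12 = -18125/159*12 = -72500/53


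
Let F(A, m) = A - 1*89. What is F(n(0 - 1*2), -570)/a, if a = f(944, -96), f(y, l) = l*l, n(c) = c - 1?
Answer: -23/2304 ≈ -0.0099826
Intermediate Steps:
n(c) = -1 + c
F(A, m) = -89 + A (F(A, m) = A - 89 = -89 + A)
f(y, l) = l**2
a = 9216 (a = (-96)**2 = 9216)
F(n(0 - 1*2), -570)/a = (-89 + (-1 + (0 - 1*2)))/9216 = (-89 + (-1 + (0 - 2)))*(1/9216) = (-89 + (-1 - 2))*(1/9216) = (-89 - 3)*(1/9216) = -92*1/9216 = -23/2304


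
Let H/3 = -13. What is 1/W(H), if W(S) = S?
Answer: -1/39 ≈ -0.025641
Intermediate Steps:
H = -39 (H = 3*(-13) = -39)
1/W(H) = 1/(-39) = -1/39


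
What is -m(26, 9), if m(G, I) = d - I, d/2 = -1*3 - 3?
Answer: 21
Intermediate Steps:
d = -12 (d = 2*(-1*3 - 3) = 2*(-3 - 3) = 2*(-6) = -12)
m(G, I) = -12 - I
-m(26, 9) = -(-12 - 1*9) = -(-12 - 9) = -1*(-21) = 21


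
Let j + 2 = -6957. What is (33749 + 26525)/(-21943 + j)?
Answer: -30137/14451 ≈ -2.0855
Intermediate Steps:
j = -6959 (j = -2 - 6957 = -6959)
(33749 + 26525)/(-21943 + j) = (33749 + 26525)/(-21943 - 6959) = 60274/(-28902) = 60274*(-1/28902) = -30137/14451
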